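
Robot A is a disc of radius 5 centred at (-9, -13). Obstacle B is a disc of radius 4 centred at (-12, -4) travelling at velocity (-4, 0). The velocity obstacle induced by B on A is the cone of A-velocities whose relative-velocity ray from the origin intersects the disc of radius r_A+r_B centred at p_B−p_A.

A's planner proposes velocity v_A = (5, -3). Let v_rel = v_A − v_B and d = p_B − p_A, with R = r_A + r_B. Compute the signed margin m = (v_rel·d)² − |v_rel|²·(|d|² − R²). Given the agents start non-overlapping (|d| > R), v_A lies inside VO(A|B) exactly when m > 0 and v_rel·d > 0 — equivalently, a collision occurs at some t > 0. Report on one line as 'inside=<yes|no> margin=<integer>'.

d = (-3, 9),  |d|² = 90;  R = 5+4 = 9,  c = 90−9² = 9
v_rel = (9, -3),  |v_rel|² = 90;  v_rel·d = (9)·(-3) + (-3)·(9) = -54
90·t² + 108·t + 9 = 0  ⇒  m = (-54)² − 90·9 = 2106
m = 2106 > 0,  v_rel·d = -54 < 0  ⇒  outside

inside=no margin=2106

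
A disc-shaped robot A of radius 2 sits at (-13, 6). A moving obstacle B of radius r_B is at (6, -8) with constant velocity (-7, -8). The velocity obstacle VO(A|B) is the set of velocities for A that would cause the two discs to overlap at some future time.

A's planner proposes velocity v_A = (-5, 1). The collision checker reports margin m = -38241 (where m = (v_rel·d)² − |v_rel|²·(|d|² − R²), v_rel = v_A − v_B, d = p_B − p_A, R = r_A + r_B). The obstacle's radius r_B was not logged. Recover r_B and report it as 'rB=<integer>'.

m = -38241
d = (19, -14);  v_rel = (2, 9),  |v_rel|² = 85
v_rel×d = (2)·(-14) − (9)·(19) = -199
since m = R²·85 − (-199)²:  R² = (39601 + -38241) / 85 = 16
R = √16 = 4  ⇒  r_B = 4 − 2 = 2

rB=2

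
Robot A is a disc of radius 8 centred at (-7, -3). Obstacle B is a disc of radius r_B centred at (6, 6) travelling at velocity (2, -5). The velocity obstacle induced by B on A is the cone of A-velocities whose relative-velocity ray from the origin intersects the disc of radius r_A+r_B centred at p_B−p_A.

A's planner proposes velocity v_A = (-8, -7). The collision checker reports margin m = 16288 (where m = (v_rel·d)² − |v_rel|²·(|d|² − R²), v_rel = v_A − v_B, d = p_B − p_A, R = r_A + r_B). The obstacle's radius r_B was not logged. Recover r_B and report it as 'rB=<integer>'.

m = 16288
d = (13, 9);  v_rel = (-10, -2),  |v_rel|² = 104
v_rel×d = (-10)·(9) − (-2)·(13) = -64
since m = R²·104 − (-64)²:  R² = (4096 + 16288) / 104 = 196
R = √196 = 14  ⇒  r_B = 14 − 8 = 6

rB=6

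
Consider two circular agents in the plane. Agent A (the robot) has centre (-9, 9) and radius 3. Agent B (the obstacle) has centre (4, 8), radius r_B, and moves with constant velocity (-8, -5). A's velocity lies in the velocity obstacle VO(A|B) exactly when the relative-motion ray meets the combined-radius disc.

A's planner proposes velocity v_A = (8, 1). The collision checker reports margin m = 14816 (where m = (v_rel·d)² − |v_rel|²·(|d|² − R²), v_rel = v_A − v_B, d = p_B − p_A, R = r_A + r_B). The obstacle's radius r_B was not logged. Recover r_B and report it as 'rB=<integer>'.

m = 14816
d = (13, -1);  v_rel = (16, 6),  |v_rel|² = 292
v_rel×d = (16)·(-1) − (6)·(13) = -94
since m = R²·292 − (-94)²:  R² = (8836 + 14816) / 292 = 81
R = √81 = 9  ⇒  r_B = 9 − 3 = 6

rB=6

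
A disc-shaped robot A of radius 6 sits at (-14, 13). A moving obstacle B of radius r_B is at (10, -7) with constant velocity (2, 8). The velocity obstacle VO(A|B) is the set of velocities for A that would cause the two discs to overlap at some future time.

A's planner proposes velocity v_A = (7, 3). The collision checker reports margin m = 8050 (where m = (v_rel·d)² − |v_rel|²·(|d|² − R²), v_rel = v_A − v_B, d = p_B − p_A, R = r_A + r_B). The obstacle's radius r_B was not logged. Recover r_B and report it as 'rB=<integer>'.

m = 8050
d = (24, -20);  v_rel = (5, -5),  |v_rel|² = 50
v_rel×d = (5)·(-20) − (-5)·(24) = 20
since m = R²·50 − 20²:  R² = (400 + 8050) / 50 = 169
R = √169 = 13  ⇒  r_B = 13 − 6 = 7

rB=7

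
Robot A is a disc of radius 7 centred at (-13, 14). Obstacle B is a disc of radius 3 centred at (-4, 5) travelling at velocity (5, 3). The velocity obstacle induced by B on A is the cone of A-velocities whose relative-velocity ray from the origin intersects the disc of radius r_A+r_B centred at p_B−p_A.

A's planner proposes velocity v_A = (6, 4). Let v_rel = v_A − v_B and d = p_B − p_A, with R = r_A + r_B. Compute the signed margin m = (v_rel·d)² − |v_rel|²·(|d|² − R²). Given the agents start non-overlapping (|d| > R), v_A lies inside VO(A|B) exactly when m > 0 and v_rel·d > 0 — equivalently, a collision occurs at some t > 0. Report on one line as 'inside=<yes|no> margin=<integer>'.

d = (9, -9),  |d|² = 162;  R = 7+3 = 10,  c = 162−10² = 62
v_rel = (1, 1),  |v_rel|² = 2;  v_rel·d = (1)·(9) + (1)·(-9) = 0
2·t² − 0·t + 62 = 0  ⇒  m = 0² − 2·62 = -124
m = -124 < 0,  v_rel·d = 0 = 0  ⇒  outside

inside=no margin=-124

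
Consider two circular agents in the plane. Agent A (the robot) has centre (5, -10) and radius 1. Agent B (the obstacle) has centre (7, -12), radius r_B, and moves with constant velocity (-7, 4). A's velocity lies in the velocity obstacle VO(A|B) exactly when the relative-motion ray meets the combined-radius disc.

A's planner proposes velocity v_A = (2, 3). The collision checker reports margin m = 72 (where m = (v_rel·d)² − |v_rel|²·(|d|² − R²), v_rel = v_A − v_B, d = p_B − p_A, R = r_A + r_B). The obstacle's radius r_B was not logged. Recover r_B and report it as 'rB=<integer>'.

m = 72
d = (2, -2);  v_rel = (9, -1),  |v_rel|² = 82
v_rel×d = (9)·(-2) − (-1)·(2) = -16
since m = R²·82 − (-16)²:  R² = (256 + 72) / 82 = 4
R = √4 = 2  ⇒  r_B = 2 − 1 = 1

rB=1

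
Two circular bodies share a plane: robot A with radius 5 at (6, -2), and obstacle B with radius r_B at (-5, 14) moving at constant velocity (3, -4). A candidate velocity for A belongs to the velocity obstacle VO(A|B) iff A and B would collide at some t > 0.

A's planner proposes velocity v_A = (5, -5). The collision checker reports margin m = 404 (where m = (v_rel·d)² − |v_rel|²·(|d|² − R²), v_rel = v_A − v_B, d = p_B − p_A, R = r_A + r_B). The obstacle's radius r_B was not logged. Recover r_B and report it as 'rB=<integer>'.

m = 404
d = (-11, 16);  v_rel = (2, -1),  |v_rel|² = 5
v_rel×d = (2)·(16) − (-1)·(-11) = 21
since m = R²·5 − 21²:  R² = (441 + 404) / 5 = 169
R = √169 = 13  ⇒  r_B = 13 − 5 = 8

rB=8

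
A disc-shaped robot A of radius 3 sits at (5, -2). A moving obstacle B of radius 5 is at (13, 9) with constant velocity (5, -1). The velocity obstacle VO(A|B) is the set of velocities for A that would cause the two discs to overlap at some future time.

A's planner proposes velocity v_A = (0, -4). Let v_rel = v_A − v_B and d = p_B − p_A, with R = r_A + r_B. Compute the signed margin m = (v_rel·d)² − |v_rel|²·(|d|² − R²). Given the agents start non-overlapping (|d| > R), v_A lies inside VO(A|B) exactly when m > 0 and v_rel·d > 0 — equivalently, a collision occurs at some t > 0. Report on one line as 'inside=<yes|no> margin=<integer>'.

d = (8, 11),  |d|² = 185;  R = 3+5 = 8,  c = 185−8² = 121
v_rel = (-5, -3),  |v_rel|² = 34;  v_rel·d = (-5)·(8) + (-3)·(11) = -73
34·t² + 146·t + 121 = 0  ⇒  m = (-73)² − 34·121 = 1215
m = 1215 > 0,  v_rel·d = -73 < 0  ⇒  outside

inside=no margin=1215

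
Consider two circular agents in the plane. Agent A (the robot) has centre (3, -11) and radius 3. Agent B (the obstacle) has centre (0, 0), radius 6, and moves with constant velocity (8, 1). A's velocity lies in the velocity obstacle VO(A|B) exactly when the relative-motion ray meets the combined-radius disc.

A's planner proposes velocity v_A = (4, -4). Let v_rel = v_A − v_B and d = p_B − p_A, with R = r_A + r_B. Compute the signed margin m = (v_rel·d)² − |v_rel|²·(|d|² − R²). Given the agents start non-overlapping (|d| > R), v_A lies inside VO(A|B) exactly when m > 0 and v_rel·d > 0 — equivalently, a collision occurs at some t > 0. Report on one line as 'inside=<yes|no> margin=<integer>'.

d = (-3, 11),  |d|² = 130;  R = 3+6 = 9,  c = 130−9² = 49
v_rel = (-4, -5),  |v_rel|² = 41;  v_rel·d = (-4)·(-3) + (-5)·(11) = -43
41·t² + 86·t + 49 = 0  ⇒  m = (-43)² − 41·49 = -160
m = -160 < 0,  v_rel·d = -43 < 0  ⇒  outside

inside=no margin=-160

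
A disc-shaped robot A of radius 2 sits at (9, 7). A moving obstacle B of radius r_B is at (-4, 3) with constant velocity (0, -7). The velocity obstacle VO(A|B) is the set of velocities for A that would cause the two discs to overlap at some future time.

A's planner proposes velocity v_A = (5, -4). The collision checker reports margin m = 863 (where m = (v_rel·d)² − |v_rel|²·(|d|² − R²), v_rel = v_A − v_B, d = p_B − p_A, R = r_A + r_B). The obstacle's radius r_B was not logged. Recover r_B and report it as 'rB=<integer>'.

m = 863
d = (-13, -4);  v_rel = (5, 3),  |v_rel|² = 34
v_rel×d = (5)·(-4) − (3)·(-13) = 19
since m = R²·34 − 19²:  R² = (361 + 863) / 34 = 36
R = √36 = 6  ⇒  r_B = 6 − 2 = 4

rB=4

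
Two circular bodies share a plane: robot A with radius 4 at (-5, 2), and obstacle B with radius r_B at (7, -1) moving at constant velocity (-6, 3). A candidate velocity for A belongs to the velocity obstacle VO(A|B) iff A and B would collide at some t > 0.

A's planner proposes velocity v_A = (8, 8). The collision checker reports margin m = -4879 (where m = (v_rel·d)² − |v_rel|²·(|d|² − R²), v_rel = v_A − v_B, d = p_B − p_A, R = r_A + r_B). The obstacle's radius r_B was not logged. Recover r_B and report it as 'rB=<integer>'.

m = -4879
d = (12, -3);  v_rel = (14, 5),  |v_rel|² = 221
v_rel×d = (14)·(-3) − (5)·(12) = -102
since m = R²·221 − (-102)²:  R² = (10404 + -4879) / 221 = 25
R = √25 = 5  ⇒  r_B = 5 − 4 = 1

rB=1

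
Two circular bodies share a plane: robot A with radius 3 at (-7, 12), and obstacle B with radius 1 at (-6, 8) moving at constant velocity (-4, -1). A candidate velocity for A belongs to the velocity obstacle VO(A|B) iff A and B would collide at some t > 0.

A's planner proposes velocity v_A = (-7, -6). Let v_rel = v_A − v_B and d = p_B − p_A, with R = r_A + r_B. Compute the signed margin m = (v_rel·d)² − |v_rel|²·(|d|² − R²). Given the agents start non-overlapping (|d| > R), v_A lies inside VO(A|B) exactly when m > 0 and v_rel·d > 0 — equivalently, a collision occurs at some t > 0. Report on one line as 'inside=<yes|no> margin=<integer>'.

d = (1, -4),  |d|² = 17;  R = 3+1 = 4,  c = 17−4² = 1
v_rel = (-3, -5),  |v_rel|² = 34;  v_rel·d = (-3)·(1) + (-5)·(-4) = 17
34·t² − 34·t + 1 = 0  ⇒  m = 17² − 34·1 = 255
m = 255 > 0,  v_rel·d = 17 > 0  ⇒  inside

inside=yes margin=255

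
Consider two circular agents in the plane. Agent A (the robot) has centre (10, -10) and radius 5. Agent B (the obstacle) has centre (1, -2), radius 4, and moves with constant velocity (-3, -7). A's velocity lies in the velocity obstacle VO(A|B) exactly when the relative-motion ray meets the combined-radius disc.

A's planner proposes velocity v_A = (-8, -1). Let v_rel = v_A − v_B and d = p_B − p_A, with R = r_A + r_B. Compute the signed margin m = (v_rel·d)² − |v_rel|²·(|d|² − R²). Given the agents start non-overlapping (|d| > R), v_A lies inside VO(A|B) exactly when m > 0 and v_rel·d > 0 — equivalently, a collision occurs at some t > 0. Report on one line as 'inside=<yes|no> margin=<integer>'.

d = (-9, 8),  |d|² = 145;  R = 5+4 = 9,  c = 145−9² = 64
v_rel = (-5, 6),  |v_rel|² = 61;  v_rel·d = (-5)·(-9) + (6)·(8) = 93
61·t² − 186·t + 64 = 0  ⇒  m = 93² − 61·64 = 4745
m = 4745 > 0,  v_rel·d = 93 > 0  ⇒  inside

inside=yes margin=4745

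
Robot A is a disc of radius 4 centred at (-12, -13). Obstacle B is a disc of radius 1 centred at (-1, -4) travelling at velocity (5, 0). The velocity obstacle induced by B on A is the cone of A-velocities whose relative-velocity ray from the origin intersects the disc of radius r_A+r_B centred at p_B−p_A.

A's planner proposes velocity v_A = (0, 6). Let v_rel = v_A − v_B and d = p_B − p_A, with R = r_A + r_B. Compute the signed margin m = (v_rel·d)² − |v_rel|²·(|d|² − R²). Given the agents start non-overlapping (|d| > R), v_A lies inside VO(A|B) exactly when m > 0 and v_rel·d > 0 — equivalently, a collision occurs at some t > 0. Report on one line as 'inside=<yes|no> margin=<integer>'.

d = (11, 9),  |d|² = 202;  R = 4+1 = 5,  c = 202−5² = 177
v_rel = (-5, 6),  |v_rel|² = 61;  v_rel·d = (-5)·(11) + (6)·(9) = -1
61·t² + 2·t + 177 = 0  ⇒  m = (-1)² − 61·177 = -10796
m = -10796 < 0,  v_rel·d = -1 < 0  ⇒  outside

inside=no margin=-10796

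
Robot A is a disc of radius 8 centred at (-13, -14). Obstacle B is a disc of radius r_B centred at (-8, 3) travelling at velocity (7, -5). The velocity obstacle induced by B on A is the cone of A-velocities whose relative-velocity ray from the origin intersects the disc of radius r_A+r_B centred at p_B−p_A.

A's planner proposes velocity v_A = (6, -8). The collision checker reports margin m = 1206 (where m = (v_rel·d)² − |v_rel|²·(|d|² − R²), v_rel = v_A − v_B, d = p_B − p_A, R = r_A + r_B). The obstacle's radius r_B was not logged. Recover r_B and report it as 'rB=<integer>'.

m = 1206
d = (5, 17);  v_rel = (-1, -3),  |v_rel|² = 10
v_rel×d = (-1)·(17) − (-3)·(5) = -2
since m = R²·10 − (-2)²:  R² = (4 + 1206) / 10 = 121
R = √121 = 11  ⇒  r_B = 11 − 8 = 3

rB=3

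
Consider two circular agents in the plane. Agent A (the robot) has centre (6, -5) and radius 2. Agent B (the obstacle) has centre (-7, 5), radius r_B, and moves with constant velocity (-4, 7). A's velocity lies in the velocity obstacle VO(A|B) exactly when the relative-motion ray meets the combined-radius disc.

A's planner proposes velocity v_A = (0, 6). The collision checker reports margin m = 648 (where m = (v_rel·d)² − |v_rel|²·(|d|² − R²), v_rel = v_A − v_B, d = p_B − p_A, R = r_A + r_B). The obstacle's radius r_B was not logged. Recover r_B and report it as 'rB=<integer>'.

m = 648
d = (-13, 10);  v_rel = (4, -1),  |v_rel|² = 17
v_rel×d = (4)·(10) − (-1)·(-13) = 27
since m = R²·17 − 27²:  R² = (729 + 648) / 17 = 81
R = √81 = 9  ⇒  r_B = 9 − 2 = 7

rB=7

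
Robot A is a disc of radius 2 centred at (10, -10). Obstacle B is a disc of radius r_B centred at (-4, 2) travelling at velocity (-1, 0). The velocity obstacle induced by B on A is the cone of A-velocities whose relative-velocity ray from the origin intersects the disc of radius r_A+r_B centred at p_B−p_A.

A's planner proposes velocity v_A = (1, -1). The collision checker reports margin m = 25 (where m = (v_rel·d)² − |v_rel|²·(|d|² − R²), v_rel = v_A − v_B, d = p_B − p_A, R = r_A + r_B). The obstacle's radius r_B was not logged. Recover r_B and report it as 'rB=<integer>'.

m = 25
d = (-14, 12);  v_rel = (2, -1),  |v_rel|² = 5
v_rel×d = (2)·(12) − (-1)·(-14) = 10
since m = R²·5 − 10²:  R² = (100 + 25) / 5 = 25
R = √25 = 5  ⇒  r_B = 5 − 2 = 3

rB=3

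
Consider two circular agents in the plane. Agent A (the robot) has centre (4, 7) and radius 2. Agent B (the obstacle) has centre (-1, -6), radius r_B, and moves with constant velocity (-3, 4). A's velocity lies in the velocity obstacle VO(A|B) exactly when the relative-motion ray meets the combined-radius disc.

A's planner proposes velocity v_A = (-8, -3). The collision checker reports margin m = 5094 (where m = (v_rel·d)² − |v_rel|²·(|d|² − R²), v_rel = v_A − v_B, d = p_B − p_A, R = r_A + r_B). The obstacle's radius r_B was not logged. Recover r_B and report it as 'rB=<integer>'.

m = 5094
d = (-5, -13);  v_rel = (-5, -7),  |v_rel|² = 74
v_rel×d = (-5)·(-13) − (-7)·(-5) = 30
since m = R²·74 − 30²:  R² = (900 + 5094) / 74 = 81
R = √81 = 9  ⇒  r_B = 9 − 2 = 7

rB=7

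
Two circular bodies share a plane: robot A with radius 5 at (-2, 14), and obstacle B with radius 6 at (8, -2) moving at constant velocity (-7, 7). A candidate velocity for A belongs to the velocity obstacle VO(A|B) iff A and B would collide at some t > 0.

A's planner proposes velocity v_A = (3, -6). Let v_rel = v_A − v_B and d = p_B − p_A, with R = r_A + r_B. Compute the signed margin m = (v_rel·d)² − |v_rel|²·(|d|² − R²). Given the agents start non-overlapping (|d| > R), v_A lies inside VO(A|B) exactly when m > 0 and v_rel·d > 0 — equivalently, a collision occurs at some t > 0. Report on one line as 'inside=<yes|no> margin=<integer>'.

d = (10, -16),  |d|² = 356;  R = 5+6 = 11,  c = 356−11² = 235
v_rel = (10, -13),  |v_rel|² = 269;  v_rel·d = (10)·(10) + (-13)·(-16) = 308
269·t² − 616·t + 235 = 0  ⇒  m = 308² − 269·235 = 31649
m = 31649 > 0,  v_rel·d = 308 > 0  ⇒  inside

inside=yes margin=31649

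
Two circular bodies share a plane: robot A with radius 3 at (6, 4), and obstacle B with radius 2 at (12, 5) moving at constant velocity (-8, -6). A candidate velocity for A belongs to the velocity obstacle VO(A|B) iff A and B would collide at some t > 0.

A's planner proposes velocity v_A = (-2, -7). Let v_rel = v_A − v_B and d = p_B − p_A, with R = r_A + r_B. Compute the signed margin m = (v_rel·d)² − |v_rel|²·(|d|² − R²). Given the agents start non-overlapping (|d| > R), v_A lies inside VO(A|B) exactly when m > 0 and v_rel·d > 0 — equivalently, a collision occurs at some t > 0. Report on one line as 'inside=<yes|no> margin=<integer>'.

d = (6, 1),  |d|² = 37;  R = 3+2 = 5,  c = 37−5² = 12
v_rel = (6, -1),  |v_rel|² = 37;  v_rel·d = (6)·(6) + (-1)·(1) = 35
37·t² − 70·t + 12 = 0  ⇒  m = 35² − 37·12 = 781
m = 781 > 0,  v_rel·d = 35 > 0  ⇒  inside

inside=yes margin=781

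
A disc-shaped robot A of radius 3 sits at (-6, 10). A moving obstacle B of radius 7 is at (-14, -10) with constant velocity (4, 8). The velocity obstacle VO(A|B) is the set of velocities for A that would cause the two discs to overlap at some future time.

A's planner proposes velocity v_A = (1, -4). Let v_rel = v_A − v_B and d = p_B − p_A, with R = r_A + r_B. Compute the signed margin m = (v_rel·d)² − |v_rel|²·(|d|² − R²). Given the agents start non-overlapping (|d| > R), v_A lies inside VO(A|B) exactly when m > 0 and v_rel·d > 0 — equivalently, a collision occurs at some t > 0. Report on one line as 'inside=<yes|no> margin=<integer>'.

d = (-8, -20),  |d|² = 464;  R = 3+7 = 10,  c = 464−10² = 364
v_rel = (-3, -12),  |v_rel|² = 153;  v_rel·d = (-3)·(-8) + (-12)·(-20) = 264
153·t² − 528·t + 364 = 0  ⇒  m = 264² − 153·364 = 14004
m = 14004 > 0,  v_rel·d = 264 > 0  ⇒  inside

inside=yes margin=14004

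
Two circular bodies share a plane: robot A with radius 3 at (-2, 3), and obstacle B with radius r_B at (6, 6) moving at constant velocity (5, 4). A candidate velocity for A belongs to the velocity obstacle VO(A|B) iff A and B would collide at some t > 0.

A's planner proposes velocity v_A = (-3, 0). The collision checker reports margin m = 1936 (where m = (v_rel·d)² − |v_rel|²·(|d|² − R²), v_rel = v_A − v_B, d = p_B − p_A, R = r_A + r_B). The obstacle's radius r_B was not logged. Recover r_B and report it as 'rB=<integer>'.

m = 1936
d = (8, 3);  v_rel = (-8, -4),  |v_rel|² = 80
v_rel×d = (-8)·(3) − (-4)·(8) = 8
since m = R²·80 − 8²:  R² = (64 + 1936) / 80 = 25
R = √25 = 5  ⇒  r_B = 5 − 3 = 2

rB=2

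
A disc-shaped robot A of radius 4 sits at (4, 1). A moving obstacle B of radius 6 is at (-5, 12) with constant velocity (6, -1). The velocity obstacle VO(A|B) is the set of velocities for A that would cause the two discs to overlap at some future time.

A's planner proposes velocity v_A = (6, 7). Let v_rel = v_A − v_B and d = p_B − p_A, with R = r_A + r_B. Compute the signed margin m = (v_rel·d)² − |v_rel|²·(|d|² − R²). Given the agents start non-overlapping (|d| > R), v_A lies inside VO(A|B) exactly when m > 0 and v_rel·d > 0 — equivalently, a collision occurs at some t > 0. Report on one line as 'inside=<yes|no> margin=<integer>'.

d = (-9, 11),  |d|² = 202;  R = 4+6 = 10,  c = 202−10² = 102
v_rel = (0, 8),  |v_rel|² = 64;  v_rel·d = (0)·(-9) + (8)·(11) = 88
64·t² − 176·t + 102 = 0  ⇒  m = 88² − 64·102 = 1216
m = 1216 > 0,  v_rel·d = 88 > 0  ⇒  inside

inside=yes margin=1216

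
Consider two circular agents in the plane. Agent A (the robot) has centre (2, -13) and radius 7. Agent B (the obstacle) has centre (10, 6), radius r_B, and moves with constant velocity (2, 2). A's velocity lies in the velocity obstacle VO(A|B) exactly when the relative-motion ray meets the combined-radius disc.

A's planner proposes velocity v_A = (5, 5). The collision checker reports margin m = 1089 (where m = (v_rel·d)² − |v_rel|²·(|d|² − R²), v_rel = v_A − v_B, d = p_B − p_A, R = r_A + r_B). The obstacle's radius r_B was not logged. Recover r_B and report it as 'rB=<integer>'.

m = 1089
d = (8, 19);  v_rel = (3, 3),  |v_rel|² = 18
v_rel×d = (3)·(19) − (3)·(8) = 33
since m = R²·18 − 33²:  R² = (1089 + 1089) / 18 = 121
R = √121 = 11  ⇒  r_B = 11 − 7 = 4

rB=4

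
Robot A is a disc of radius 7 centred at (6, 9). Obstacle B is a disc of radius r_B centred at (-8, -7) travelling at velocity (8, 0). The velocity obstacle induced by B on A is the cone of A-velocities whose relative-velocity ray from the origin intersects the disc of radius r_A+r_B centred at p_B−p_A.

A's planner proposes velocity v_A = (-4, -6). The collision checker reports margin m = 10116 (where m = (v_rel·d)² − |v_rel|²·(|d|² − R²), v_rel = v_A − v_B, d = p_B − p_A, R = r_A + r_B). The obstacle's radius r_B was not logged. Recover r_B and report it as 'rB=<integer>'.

m = 10116
d = (-14, -16);  v_rel = (-12, -6),  |v_rel|² = 180
v_rel×d = (-12)·(-16) − (-6)·(-14) = 108
since m = R²·180 − 108²:  R² = (11664 + 10116) / 180 = 121
R = √121 = 11  ⇒  r_B = 11 − 7 = 4

rB=4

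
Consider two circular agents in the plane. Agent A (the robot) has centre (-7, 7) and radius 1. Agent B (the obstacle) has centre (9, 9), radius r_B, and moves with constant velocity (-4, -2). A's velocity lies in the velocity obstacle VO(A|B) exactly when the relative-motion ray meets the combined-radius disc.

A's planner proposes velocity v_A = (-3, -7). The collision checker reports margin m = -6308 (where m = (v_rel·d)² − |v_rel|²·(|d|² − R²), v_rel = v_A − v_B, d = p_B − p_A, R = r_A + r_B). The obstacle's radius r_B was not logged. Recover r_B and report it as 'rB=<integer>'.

m = -6308
d = (16, 2);  v_rel = (1, -5),  |v_rel|² = 26
v_rel×d = (1)·(2) − (-5)·(16) = 82
since m = R²·26 − 82²:  R² = (6724 + -6308) / 26 = 16
R = √16 = 4  ⇒  r_B = 4 − 1 = 3

rB=3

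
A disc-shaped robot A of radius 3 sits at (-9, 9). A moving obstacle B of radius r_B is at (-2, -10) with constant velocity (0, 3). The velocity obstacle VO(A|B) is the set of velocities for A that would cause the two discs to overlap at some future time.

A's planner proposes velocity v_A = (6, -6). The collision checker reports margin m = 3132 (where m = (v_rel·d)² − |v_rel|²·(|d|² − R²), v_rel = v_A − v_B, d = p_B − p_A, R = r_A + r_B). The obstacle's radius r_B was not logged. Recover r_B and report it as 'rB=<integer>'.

m = 3132
d = (7, -19);  v_rel = (6, -9),  |v_rel|² = 117
v_rel×d = (6)·(-19) − (-9)·(7) = -51
since m = R²·117 − (-51)²:  R² = (2601 + 3132) / 117 = 49
R = √49 = 7  ⇒  r_B = 7 − 3 = 4

rB=4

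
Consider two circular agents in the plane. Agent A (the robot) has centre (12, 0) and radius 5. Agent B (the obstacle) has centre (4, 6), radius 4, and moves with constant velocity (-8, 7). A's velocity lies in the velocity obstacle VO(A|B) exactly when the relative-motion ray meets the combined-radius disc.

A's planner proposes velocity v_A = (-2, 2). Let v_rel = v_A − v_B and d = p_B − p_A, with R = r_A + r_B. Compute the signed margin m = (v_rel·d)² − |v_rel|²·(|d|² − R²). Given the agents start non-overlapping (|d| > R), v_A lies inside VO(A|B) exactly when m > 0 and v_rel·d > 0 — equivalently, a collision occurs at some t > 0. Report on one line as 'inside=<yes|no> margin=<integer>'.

d = (-8, 6),  |d|² = 100;  R = 5+4 = 9,  c = 100−9² = 19
v_rel = (6, -5),  |v_rel|² = 61;  v_rel·d = (6)·(-8) + (-5)·(6) = -78
61·t² + 156·t + 19 = 0  ⇒  m = (-78)² − 61·19 = 4925
m = 4925 > 0,  v_rel·d = -78 < 0  ⇒  outside

inside=no margin=4925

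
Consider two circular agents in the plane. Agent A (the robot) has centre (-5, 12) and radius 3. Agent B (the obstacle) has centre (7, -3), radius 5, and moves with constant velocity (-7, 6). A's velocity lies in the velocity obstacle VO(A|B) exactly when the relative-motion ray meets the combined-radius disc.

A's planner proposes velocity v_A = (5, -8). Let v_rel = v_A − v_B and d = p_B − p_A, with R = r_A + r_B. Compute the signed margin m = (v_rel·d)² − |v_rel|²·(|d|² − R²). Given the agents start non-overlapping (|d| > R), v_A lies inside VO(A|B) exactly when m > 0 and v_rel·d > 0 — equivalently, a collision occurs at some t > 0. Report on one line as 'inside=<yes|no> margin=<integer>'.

d = (12, -15),  |d|² = 369;  R = 3+5 = 8,  c = 369−8² = 305
v_rel = (12, -14),  |v_rel|² = 340;  v_rel·d = (12)·(12) + (-14)·(-15) = 354
340·t² − 708·t + 305 = 0  ⇒  m = 354² − 340·305 = 21616
m = 21616 > 0,  v_rel·d = 354 > 0  ⇒  inside

inside=yes margin=21616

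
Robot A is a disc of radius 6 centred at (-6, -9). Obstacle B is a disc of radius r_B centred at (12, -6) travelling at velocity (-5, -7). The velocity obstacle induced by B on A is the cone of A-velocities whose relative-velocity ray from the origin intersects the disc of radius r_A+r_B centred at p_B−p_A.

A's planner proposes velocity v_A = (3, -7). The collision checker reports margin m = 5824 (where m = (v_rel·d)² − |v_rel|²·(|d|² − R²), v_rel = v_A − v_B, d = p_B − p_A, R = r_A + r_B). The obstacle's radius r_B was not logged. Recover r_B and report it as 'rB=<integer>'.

m = 5824
d = (18, 3);  v_rel = (8, 0),  |v_rel|² = 64
v_rel×d = (8)·(3) − (0)·(18) = 24
since m = R²·64 − 24²:  R² = (576 + 5824) / 64 = 100
R = √100 = 10  ⇒  r_B = 10 − 6 = 4

rB=4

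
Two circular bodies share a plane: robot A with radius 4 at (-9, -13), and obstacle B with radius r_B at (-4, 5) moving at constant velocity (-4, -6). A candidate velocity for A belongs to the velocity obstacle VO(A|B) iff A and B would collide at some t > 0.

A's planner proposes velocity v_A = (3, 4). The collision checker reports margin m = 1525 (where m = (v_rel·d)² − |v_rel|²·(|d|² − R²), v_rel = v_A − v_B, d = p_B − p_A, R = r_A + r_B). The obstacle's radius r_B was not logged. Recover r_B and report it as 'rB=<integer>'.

m = 1525
d = (5, 18);  v_rel = (7, 10),  |v_rel|² = 149
v_rel×d = (7)·(18) − (10)·(5) = 76
since m = R²·149 − 76²:  R² = (5776 + 1525) / 149 = 49
R = √49 = 7  ⇒  r_B = 7 − 4 = 3

rB=3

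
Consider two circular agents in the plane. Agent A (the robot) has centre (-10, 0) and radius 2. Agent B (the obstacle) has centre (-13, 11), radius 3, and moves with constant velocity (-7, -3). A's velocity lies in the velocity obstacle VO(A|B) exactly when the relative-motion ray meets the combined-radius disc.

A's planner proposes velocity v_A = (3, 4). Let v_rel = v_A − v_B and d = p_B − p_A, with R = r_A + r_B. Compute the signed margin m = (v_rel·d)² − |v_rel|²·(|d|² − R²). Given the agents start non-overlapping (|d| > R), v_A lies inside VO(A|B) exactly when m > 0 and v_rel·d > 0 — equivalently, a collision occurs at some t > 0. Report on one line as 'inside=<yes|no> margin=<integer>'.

d = (-3, 11),  |d|² = 130;  R = 2+3 = 5,  c = 130−5² = 105
v_rel = (10, 7),  |v_rel|² = 149;  v_rel·d = (10)·(-3) + (7)·(11) = 47
149·t² − 94·t + 105 = 0  ⇒  m = 47² − 149·105 = -13436
m = -13436 < 0,  v_rel·d = 47 > 0  ⇒  outside

inside=no margin=-13436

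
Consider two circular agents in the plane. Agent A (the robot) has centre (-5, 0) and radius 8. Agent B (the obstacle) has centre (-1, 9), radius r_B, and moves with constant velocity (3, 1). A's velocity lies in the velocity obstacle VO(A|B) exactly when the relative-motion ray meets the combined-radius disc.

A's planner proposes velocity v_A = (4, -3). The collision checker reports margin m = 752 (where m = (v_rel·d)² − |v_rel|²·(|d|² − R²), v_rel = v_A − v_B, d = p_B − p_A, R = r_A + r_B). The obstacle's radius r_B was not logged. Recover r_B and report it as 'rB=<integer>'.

m = 752
d = (4, 9);  v_rel = (1, -4),  |v_rel|² = 17
v_rel×d = (1)·(9) − (-4)·(4) = 25
since m = R²·17 − 25²:  R² = (625 + 752) / 17 = 81
R = √81 = 9  ⇒  r_B = 9 − 8 = 1

rB=1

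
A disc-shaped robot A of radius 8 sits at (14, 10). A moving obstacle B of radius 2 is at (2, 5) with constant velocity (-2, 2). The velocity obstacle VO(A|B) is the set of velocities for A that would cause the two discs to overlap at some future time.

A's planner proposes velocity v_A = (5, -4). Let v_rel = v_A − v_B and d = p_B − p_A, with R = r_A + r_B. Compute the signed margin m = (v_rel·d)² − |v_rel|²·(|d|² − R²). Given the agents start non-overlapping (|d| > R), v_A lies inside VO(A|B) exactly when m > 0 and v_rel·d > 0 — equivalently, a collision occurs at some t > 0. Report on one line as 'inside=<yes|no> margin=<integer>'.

d = (-12, -5),  |d|² = 169;  R = 8+2 = 10,  c = 169−10² = 69
v_rel = (7, -6),  |v_rel|² = 85;  v_rel·d = (7)·(-12) + (-6)·(-5) = -54
85·t² + 108·t + 69 = 0  ⇒  m = (-54)² − 85·69 = -2949
m = -2949 < 0,  v_rel·d = -54 < 0  ⇒  outside

inside=no margin=-2949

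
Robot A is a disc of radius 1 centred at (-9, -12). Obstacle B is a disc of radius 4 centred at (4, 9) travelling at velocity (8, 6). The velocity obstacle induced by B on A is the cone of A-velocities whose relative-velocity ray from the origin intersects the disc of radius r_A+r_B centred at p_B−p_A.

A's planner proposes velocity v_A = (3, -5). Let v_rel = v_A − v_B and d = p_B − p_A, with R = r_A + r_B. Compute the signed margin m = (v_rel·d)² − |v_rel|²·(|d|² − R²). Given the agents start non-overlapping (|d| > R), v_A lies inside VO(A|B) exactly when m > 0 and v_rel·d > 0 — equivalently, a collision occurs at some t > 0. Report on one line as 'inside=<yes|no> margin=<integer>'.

d = (13, 21),  |d|² = 610;  R = 1+4 = 5,  c = 610−5² = 585
v_rel = (-5, -11),  |v_rel|² = 146;  v_rel·d = (-5)·(13) + (-11)·(21) = -296
146·t² + 592·t + 585 = 0  ⇒  m = (-296)² − 146·585 = 2206
m = 2206 > 0,  v_rel·d = -296 < 0  ⇒  outside

inside=no margin=2206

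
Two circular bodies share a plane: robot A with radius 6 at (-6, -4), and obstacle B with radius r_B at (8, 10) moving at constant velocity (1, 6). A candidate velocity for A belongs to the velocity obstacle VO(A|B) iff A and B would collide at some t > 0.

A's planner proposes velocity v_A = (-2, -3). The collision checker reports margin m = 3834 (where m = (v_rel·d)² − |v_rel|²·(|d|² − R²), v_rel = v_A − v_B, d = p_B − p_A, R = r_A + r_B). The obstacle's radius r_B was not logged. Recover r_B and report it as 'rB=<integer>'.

m = 3834
d = (14, 14);  v_rel = (-3, -9),  |v_rel|² = 90
v_rel×d = (-3)·(14) − (-9)·(14) = 84
since m = R²·90 − 84²:  R² = (7056 + 3834) / 90 = 121
R = √121 = 11  ⇒  r_B = 11 − 6 = 5

rB=5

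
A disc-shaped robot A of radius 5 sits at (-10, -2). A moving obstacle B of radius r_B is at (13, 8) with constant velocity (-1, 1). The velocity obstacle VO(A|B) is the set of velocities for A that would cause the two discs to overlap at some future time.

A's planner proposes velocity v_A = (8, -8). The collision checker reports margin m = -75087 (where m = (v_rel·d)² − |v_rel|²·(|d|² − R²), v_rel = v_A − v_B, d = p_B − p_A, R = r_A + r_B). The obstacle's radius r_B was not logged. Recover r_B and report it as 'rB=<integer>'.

m = -75087
d = (23, 10);  v_rel = (9, -9),  |v_rel|² = 162
v_rel×d = (9)·(10) − (-9)·(23) = 297
since m = R²·162 − 297²:  R² = (88209 + -75087) / 162 = 81
R = √81 = 9  ⇒  r_B = 9 − 5 = 4

rB=4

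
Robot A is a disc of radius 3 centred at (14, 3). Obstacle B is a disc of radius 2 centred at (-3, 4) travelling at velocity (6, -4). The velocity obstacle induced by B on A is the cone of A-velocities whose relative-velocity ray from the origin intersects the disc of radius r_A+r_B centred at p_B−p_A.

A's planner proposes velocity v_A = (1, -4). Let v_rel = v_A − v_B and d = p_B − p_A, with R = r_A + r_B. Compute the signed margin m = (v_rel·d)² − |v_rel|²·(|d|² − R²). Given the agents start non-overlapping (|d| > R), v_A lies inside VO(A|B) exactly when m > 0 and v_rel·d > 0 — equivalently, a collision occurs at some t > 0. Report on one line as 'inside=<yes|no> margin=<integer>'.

d = (-17, 1),  |d|² = 290;  R = 3+2 = 5,  c = 290−5² = 265
v_rel = (-5, 0),  |v_rel|² = 25;  v_rel·d = (-5)·(-17) + (0)·(1) = 85
25·t² − 170·t + 265 = 0  ⇒  m = 85² − 25·265 = 600
m = 600 > 0,  v_rel·d = 85 > 0  ⇒  inside

inside=yes margin=600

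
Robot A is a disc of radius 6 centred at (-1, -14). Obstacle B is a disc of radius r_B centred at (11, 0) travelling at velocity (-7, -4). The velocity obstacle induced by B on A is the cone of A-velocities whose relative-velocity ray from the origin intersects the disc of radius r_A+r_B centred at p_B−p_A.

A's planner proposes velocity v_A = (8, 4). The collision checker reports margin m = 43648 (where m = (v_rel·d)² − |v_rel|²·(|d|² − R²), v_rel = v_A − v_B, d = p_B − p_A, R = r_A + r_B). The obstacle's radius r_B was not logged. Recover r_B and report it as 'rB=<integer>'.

m = 43648
d = (12, 14);  v_rel = (15, 8),  |v_rel|² = 289
v_rel×d = (15)·(14) − (8)·(12) = 114
since m = R²·289 − 114²:  R² = (12996 + 43648) / 289 = 196
R = √196 = 14  ⇒  r_B = 14 − 6 = 8

rB=8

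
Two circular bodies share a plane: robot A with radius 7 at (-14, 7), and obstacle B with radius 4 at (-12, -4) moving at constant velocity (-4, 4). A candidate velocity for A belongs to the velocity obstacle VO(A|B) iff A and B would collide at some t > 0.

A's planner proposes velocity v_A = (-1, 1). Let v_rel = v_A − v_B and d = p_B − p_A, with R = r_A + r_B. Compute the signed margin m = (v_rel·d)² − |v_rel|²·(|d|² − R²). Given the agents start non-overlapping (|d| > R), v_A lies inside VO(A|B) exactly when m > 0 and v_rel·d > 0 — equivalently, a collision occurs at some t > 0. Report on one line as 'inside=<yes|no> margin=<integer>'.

d = (2, -11),  |d|² = 125;  R = 7+4 = 11,  c = 125−11² = 4
v_rel = (3, -3),  |v_rel|² = 18;  v_rel·d = (3)·(2) + (-3)·(-11) = 39
18·t² − 78·t + 4 = 0  ⇒  m = 39² − 18·4 = 1449
m = 1449 > 0,  v_rel·d = 39 > 0  ⇒  inside

inside=yes margin=1449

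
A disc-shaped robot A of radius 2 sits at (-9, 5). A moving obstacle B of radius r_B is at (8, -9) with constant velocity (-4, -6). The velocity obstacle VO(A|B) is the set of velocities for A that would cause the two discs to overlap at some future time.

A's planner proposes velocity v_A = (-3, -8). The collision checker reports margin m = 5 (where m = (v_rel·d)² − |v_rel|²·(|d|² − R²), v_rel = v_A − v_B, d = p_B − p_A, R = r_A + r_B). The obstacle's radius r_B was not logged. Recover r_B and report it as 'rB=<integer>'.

m = 5
d = (17, -14);  v_rel = (1, -2),  |v_rel|² = 5
v_rel×d = (1)·(-14) − (-2)·(17) = 20
since m = R²·5 − 20²:  R² = (400 + 5) / 5 = 81
R = √81 = 9  ⇒  r_B = 9 − 2 = 7

rB=7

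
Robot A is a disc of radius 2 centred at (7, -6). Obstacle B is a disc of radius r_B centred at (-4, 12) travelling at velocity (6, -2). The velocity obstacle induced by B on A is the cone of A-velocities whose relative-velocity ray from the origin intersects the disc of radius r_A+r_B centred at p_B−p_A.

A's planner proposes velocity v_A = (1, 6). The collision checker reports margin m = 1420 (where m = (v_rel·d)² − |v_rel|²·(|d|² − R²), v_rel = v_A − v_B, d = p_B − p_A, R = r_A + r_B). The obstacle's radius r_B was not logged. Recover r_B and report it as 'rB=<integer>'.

m = 1420
d = (-11, 18);  v_rel = (-5, 8),  |v_rel|² = 89
v_rel×d = (-5)·(18) − (8)·(-11) = -2
since m = R²·89 − (-2)²:  R² = (4 + 1420) / 89 = 16
R = √16 = 4  ⇒  r_B = 4 − 2 = 2

rB=2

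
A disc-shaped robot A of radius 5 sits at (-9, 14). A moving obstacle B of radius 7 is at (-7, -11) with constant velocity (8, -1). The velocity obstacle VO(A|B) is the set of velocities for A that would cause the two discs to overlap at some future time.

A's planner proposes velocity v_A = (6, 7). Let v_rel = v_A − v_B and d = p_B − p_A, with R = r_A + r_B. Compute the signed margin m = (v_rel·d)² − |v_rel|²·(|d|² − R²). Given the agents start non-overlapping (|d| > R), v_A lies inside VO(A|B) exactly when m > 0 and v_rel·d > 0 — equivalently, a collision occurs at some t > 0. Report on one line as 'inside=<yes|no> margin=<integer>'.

d = (2, -25),  |d|² = 629;  R = 5+7 = 12,  c = 629−12² = 485
v_rel = (-2, 8),  |v_rel|² = 68;  v_rel·d = (-2)·(2) + (8)·(-25) = -204
68·t² + 408·t + 485 = 0  ⇒  m = (-204)² − 68·485 = 8636
m = 8636 > 0,  v_rel·d = -204 < 0  ⇒  outside

inside=no margin=8636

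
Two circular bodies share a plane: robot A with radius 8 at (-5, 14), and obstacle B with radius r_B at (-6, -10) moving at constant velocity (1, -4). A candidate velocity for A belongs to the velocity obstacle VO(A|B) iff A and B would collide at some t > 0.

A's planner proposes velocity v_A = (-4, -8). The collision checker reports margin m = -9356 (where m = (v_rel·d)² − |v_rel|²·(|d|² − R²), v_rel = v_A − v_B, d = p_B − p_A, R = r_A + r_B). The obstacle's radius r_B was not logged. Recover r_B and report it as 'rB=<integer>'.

m = -9356
d = (-1, -24);  v_rel = (-5, -4),  |v_rel|² = 41
v_rel×d = (-5)·(-24) − (-4)·(-1) = 116
since m = R²·41 − 116²:  R² = (13456 + -9356) / 41 = 100
R = √100 = 10  ⇒  r_B = 10 − 8 = 2

rB=2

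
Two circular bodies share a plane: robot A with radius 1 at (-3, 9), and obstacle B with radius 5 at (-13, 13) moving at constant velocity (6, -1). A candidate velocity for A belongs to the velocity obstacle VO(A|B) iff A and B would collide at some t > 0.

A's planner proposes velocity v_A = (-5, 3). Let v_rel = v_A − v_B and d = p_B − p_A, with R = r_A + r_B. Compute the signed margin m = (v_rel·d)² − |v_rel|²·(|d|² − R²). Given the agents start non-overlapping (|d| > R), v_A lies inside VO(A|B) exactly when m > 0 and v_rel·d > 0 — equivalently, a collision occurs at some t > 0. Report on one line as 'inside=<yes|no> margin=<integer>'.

d = (-10, 4),  |d|² = 116;  R = 1+5 = 6,  c = 116−6² = 80
v_rel = (-11, 4),  |v_rel|² = 137;  v_rel·d = (-11)·(-10) + (4)·(4) = 126
137·t² − 252·t + 80 = 0  ⇒  m = 126² − 137·80 = 4916
m = 4916 > 0,  v_rel·d = 126 > 0  ⇒  inside

inside=yes margin=4916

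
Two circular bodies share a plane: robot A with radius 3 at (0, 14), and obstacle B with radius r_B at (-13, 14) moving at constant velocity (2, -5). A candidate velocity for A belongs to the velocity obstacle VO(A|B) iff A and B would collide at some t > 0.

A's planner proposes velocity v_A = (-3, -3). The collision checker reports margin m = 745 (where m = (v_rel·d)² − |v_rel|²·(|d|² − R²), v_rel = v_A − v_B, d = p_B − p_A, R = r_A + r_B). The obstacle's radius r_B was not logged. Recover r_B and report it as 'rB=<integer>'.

m = 745
d = (-13, 0);  v_rel = (-5, 2),  |v_rel|² = 29
v_rel×d = (-5)·(0) − (2)·(-13) = 26
since m = R²·29 − 26²:  R² = (676 + 745) / 29 = 49
R = √49 = 7  ⇒  r_B = 7 − 3 = 4

rB=4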